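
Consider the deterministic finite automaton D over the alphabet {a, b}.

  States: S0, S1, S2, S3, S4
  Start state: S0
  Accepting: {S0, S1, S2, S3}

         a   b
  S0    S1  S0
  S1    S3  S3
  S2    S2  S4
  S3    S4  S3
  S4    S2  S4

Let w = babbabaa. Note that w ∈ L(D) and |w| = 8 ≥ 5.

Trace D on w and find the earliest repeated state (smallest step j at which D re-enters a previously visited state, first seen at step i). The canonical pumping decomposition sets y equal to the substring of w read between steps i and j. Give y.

State sequence: S0 -b-> S0 -a-> S1 -b-> S3 -b-> S3 -a-> S4 -b-> S4 -a-> S2 -a-> S2
First repeat at step 1: S0 was already visited.

So i = 0, j = 1, giving x = w[0:0] = ε, y = w[0:1] = b, z = w[1:8] = abbabaa.
Check: |xy| = 1 ≤ 5 and |y| = 1 ≥ 1. Reading y takes D from S0 back to S0, so every xyⁱz is accepted.

b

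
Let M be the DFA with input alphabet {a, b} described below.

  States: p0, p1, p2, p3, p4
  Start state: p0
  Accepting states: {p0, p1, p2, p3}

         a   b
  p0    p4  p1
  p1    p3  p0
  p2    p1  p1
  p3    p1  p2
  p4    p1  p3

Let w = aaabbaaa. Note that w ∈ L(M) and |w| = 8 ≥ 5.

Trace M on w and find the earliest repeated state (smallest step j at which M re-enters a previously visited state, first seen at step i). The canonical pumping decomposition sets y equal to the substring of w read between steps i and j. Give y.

abb

State sequence: p0 -a-> p4 -a-> p1 -a-> p3 -b-> p2 -b-> p1 -a-> p3 -a-> p1 -a-> p3
First repeat at step 5: p1 was already visited.

So i = 2, j = 5, giving x = w[0:2] = aa, y = w[2:5] = abb, z = w[5:8] = aaa.
Check: |xy| = 5 ≤ 5 and |y| = 3 ≥ 1. Reading y takes M from p1 back to p1, so every xyⁱz is accepted.
Since M has 5 states, any run of length ≥ 5 visits 5+1 states, so by pigeonhole some state repeats within the first 5 steps — that repeat gives the pumpable loop.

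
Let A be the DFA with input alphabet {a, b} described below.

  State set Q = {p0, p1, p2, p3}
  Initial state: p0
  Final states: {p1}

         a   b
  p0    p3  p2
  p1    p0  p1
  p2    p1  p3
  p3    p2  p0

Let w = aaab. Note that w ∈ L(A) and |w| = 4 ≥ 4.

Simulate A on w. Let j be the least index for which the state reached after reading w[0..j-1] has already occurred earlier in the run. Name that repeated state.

p1

State sequence: p0 -a-> p3 -a-> p2 -a-> p1 -b-> p1
First repeat at step 4: p1 was already visited.

The earliest repeat is at step j = 4: A is in p1, which it already visited at step i = 3.
Since A has 4 states, any run of length ≥ 4 visits 4+1 states, so by pigeonhole some state repeats within the first 4 steps — that repeat gives the pumpable loop.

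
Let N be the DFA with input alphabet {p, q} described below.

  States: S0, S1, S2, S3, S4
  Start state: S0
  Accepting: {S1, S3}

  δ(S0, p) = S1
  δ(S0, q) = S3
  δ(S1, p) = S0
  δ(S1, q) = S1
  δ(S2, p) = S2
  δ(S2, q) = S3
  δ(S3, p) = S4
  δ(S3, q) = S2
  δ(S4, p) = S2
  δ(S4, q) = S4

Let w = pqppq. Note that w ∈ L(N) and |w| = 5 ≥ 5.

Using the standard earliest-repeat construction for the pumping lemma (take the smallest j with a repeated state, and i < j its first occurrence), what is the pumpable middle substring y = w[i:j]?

q

Run of N on w = p q p p q:
  step 0: S0  (start)
  step 1: S1  (read p: S0→S1)
  step 2: S1  (read q: S1→S1)   ← first repeat (S1 seen earlier)
  step 3: S0  (read p: S1→S0)
  step 4: S1  (read p: S0→S1)
  step 5: S1  (read q: S1→S1)

So i = 1, j = 2, giving x = w[0:1] = p, y = w[1:2] = q, z = w[2:5] = ppq.
Check: |xy| = 2 ≤ 5 and |y| = 1 ≥ 1. Reading y takes N from S1 back to S1, so every xyⁱz is accepted.
With |Q| = 5, pigeonhole forces a state repeat no later than step 5; the substring read between the first and second visits to that state can be pumped.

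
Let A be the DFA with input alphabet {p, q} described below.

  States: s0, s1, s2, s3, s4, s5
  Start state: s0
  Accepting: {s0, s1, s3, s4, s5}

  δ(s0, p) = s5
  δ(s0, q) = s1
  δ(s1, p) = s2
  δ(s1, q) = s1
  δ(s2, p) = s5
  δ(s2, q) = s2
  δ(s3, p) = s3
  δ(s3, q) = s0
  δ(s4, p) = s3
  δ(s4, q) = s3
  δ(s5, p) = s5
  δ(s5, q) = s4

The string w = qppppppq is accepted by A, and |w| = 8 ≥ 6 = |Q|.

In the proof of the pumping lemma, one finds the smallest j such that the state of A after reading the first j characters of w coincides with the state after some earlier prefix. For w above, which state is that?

State sequence: s0 -q-> s1 -p-> s2 -p-> s5 -p-> s5 -p-> s5 -p-> s5 -p-> s5 -q-> s4
First repeat at step 4: s5 was already visited.

The earliest repeat is at step j = 4: A is in s5, which it already visited at step i = 3.
Pumping length from the standard proof: p = 6 (the number of states). The repeated state found above gives |xy| = j ≤ 6 and |y| = j − i ≥ 1.

s5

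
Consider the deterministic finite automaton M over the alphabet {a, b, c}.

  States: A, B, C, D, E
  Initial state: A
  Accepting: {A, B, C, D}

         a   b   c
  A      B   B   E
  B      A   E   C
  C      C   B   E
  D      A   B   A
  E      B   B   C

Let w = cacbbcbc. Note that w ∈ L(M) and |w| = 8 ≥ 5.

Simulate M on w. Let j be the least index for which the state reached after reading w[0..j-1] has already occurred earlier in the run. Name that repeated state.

B

Run of M on w = c a c b b c b c:
  step 0: A  (start)
  step 1: E  (read c: A→E)
  step 2: B  (read a: E→B)
  step 3: C  (read c: B→C)
  step 4: B  (read b: C→B)   ← first repeat (B seen earlier)
  step 5: E  (read b: B→E)
  step 6: C  (read c: E→C)
  step 7: B  (read b: C→B)
  step 8: C  (read c: B→C)

The earliest repeat is at step j = 4: M is in B, which it already visited at step i = 2.
Since M has 5 states, any run of length ≥ 5 visits 5+1 states, so by pigeonhole some state repeats within the first 5 steps — that repeat gives the pumpable loop.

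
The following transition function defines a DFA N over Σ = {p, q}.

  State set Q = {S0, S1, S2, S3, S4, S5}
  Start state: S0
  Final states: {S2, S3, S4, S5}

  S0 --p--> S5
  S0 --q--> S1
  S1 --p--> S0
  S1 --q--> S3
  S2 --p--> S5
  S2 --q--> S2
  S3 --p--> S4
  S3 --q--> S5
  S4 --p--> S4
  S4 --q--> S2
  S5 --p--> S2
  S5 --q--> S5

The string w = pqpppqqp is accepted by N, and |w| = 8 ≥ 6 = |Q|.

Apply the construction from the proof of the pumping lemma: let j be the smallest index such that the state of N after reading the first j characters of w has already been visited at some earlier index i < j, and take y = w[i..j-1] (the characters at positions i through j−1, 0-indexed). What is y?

State sequence: S0 -p-> S5 -q-> S5 -p-> S2 -p-> S5 -p-> S2 -q-> S2 -q-> S2 -p-> S5
First repeat at step 2: S5 was already visited.

So i = 1, j = 2, giving x = w[0:1] = p, y = w[1:2] = q, z = w[2:8] = pppqqp.
Check: |xy| = 2 ≤ 6 and |y| = 1 ≥ 1. Reading y takes N from S5 back to S5, so every xyⁱz is accepted.

q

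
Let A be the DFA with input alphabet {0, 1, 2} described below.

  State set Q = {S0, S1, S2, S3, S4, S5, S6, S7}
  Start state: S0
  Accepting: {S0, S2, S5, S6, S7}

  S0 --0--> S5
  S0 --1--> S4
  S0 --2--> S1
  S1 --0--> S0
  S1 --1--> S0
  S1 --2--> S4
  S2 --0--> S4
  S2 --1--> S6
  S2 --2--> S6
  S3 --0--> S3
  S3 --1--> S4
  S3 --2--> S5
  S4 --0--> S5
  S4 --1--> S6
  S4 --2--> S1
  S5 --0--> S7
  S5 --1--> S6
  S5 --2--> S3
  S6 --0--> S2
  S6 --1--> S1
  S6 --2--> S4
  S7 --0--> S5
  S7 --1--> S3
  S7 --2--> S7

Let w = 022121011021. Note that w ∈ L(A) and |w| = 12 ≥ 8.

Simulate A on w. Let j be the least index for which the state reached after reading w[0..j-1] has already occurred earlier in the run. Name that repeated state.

S5

State sequence: S0 -0-> S5 -2-> S3 -2-> S5 -1-> S6 -2-> S4 -1-> S6 -0-> S2 -1-> S6 -1-> S1 -0-> S0 -2-> S1 -1-> S0
First repeat at step 3: S5 was already visited.

The earliest repeat is at step j = 3: A is in S5, which it already visited at step i = 1.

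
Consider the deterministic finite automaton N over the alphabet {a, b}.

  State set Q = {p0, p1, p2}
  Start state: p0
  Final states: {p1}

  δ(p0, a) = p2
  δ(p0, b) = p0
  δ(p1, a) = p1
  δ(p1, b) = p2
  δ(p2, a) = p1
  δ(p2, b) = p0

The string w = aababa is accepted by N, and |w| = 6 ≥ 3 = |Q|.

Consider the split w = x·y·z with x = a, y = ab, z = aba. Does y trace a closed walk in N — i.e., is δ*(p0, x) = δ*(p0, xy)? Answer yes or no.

State sequence: p0 -a-> p2 -a-> p1 -b-> p2

After x (step 1): p2. After xy (step 3): p2.
They match, so y = ab drives N around a cycle from p2 back to itself; pumping y any number of times keeps N in p2 before reading z, and xyⁱz ∈ L(N) for every i ≥ 0.

yes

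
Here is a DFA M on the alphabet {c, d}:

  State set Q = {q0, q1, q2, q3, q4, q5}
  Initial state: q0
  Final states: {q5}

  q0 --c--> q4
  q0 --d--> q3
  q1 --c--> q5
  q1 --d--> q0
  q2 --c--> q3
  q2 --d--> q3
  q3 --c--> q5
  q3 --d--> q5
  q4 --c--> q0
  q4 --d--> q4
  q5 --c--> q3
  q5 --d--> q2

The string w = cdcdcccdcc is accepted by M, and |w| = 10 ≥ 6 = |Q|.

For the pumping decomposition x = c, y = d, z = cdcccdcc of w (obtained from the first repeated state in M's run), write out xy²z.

xy^2z = c·d·d·cdcccdcc = cddcdcccdcc.
Reading y = d takes M from q4 back to q4, so after x·y·y the machine is still in q4, and z then leads to the accepting state q5. Hence cddcdcccdcc ∈ L(M).

cddcdcccdcc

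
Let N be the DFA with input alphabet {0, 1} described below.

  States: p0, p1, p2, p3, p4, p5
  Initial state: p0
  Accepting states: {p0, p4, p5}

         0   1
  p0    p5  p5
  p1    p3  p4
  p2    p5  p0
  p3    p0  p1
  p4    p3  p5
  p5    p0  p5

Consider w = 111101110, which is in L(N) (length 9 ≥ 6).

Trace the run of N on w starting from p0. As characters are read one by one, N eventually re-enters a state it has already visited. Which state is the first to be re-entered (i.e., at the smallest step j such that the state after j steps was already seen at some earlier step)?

State sequence: p0 -1-> p5 -1-> p5 -1-> p5 -1-> p5 -0-> p0 -1-> p5 -1-> p5 -1-> p5 -0-> p0
First repeat at step 2: p5 was already visited.

The earliest repeat is at step j = 2: N is in p5, which it already visited at step i = 1.

p5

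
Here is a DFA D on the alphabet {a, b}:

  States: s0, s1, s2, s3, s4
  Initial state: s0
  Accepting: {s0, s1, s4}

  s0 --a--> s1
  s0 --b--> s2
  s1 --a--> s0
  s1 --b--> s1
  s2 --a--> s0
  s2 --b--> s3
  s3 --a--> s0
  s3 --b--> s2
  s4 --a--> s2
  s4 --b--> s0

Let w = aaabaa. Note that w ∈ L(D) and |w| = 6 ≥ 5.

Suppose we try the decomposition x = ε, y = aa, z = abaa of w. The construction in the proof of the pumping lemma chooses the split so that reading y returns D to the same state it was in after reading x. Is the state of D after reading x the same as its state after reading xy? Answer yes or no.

State sequence: s0 -a-> s1 -a-> s0

After x (step 0): s0. After xy (step 2): s0.
They match, so y = aa drives D around a cycle from s0 back to itself; pumping y any number of times keeps D in s0 before reading z, and xyⁱz ∈ L(D) for every i ≥ 0.

yes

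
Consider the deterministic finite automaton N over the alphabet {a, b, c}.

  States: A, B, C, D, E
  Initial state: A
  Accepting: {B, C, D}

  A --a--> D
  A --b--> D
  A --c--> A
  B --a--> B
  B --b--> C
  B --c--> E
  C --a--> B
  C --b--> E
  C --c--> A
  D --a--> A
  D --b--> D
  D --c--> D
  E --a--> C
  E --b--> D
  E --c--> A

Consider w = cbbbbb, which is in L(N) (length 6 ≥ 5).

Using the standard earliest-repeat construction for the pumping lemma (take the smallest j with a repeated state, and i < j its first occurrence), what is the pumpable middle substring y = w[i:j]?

Run of N on w = c b b b b b:
  step 0: A  (start)
  step 1: A  (read c: A→A)   ← first repeat (A seen earlier)
  step 2: D  (read b: A→D)
  step 3: D  (read b: D→D)
  step 4: D  (read b: D→D)
  step 5: D  (read b: D→D)
  step 6: D  (read b: D→D)

So i = 0, j = 1, giving x = w[0:0] = ε, y = w[0:1] = c, z = w[1:6] = bbbbb.
Check: |xy| = 1 ≤ 5 and |y| = 1 ≥ 1. Reading y takes N from A back to A, so every xyⁱz is accepted.

c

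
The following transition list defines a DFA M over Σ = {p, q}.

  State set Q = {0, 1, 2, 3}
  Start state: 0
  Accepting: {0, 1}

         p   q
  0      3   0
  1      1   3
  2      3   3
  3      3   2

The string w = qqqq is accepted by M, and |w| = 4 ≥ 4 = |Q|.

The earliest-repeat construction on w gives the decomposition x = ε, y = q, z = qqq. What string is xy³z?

xy^3z = ε·q·q·q·qqq = qqqqqq.
Reading y = q takes M from 0 back to 0, so after x·y·y·y the machine is still in 0, and z then leads to the accepting state 0. Hence qqqqqq ∈ L(M).

qqqqqq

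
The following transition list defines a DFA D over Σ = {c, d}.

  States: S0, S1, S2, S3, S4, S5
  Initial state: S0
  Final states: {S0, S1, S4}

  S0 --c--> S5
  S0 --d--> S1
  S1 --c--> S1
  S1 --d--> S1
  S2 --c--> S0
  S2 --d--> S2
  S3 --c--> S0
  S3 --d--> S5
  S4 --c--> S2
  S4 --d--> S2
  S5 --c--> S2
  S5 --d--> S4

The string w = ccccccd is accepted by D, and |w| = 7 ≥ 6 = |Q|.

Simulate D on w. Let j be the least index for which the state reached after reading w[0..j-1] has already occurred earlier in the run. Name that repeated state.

State sequence: S0 -c-> S5 -c-> S2 -c-> S0 -c-> S5 -c-> S2 -c-> S0 -d-> S1
First repeat at step 3: S0 was already visited.

The earliest repeat is at step j = 3: D is in S0, which it already visited at step i = 0.

S0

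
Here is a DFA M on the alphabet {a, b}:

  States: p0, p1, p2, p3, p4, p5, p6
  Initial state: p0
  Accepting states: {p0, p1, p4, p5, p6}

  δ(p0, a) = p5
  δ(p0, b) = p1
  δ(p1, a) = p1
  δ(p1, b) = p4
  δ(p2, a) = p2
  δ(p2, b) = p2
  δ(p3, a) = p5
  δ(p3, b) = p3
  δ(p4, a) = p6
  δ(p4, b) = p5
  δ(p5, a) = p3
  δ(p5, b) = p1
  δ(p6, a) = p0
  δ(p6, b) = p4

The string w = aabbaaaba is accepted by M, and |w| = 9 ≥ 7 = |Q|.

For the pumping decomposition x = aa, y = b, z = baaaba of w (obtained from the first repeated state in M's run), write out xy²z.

aabbbaaaba

xy^2z = aa·b·b·baaaba = aabbbaaaba.
Reading y = b takes M from p3 back to p3, so after x·y·y the machine is still in p3, and z then leads to the accepting state p1. Hence aabbbaaaba ∈ L(M).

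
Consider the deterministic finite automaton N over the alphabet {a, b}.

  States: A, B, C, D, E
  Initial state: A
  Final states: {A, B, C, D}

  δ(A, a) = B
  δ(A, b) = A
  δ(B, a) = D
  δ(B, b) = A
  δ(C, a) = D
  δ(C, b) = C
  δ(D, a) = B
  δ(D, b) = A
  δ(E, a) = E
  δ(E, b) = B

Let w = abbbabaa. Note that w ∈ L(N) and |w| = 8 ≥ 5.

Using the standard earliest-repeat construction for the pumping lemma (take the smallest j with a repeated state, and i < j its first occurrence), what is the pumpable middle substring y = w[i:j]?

ab

Run of N on w = a b b b a b a a:
  step 0: A  (start)
  step 1: B  (read a: A→B)
  step 2: A  (read b: B→A)   ← first repeat (A seen earlier)
  step 3: A  (read b: A→A)
  step 4: A  (read b: A→A)
  step 5: B  (read a: A→B)
  step 6: A  (read b: B→A)
  step 7: B  (read a: A→B)
  step 8: D  (read a: B→D)

So i = 0, j = 2, giving x = w[0:0] = ε, y = w[0:2] = ab, z = w[2:8] = bbabaa.
Check: |xy| = 2 ≤ 5 and |y| = 2 ≥ 1. Reading y takes N from A back to A, so every xyⁱz is accepted.
Since N has 5 states, any run of length ≥ 5 visits 5+1 states, so by pigeonhole some state repeats within the first 5 steps — that repeat gives the pumpable loop.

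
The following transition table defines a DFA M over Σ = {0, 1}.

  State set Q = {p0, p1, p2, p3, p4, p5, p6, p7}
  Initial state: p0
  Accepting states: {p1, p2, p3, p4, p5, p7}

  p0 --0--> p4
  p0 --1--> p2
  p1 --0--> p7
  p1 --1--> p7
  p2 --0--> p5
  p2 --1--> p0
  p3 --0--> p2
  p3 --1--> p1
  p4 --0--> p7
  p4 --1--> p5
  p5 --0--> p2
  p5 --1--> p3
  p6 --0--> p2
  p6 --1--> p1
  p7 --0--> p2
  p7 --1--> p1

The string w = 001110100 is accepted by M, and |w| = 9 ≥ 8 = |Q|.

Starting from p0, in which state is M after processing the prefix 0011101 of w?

Run of M on the first 7 characters of w = 0 0 1 1 1 0 1:
  step 0: p0  (start)
  step 1: p4  (read 0: p0→p4)
  step 2: p7  (read 0: p4→p7)
  step 3: p1  (read 1: p7→p1)
  step 4: p7  (read 1: p1→p7)
  step 5: p1  (read 1: p7→p1)
  step 6: p7  (read 0: p1→p7)
  step 7: p1  (read 1: p7→p1)

After reading 7 characters, M is in state p1.

p1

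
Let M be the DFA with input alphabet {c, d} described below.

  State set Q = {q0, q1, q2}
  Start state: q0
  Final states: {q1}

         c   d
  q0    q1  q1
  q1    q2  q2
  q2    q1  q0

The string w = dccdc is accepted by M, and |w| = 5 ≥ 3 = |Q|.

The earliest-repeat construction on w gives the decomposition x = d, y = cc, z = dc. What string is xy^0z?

ddc

xy⁰z = xz = d·dc = ddc.
Reading y = cc takes M from q1 back to q1, so after x the machine is still in q1, and z then leads to the accepting state q1. Hence ddc ∈ L(M).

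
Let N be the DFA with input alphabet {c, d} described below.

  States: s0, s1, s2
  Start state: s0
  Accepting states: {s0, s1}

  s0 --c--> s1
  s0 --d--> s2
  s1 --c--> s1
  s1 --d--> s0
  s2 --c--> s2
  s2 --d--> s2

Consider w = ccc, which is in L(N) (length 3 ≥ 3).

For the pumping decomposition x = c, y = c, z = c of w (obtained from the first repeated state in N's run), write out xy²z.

cccc

xy^2z = c·c·c·c = cccc.
Reading y = c takes N from s1 back to s1, so after x·y·y the machine is still in s1, and z then leads to the accepting state s1. Hence cccc ∈ L(N).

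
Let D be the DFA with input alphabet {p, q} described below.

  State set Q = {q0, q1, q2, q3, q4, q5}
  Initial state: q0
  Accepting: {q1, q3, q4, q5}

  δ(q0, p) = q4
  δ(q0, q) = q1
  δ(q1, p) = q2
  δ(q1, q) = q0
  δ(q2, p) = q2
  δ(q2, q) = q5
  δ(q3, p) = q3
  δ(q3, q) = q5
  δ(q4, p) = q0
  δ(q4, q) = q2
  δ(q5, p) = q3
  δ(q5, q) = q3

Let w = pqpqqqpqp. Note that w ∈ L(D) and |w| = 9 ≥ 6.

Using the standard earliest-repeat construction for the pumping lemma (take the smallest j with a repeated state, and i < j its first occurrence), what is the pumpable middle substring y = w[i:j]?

p

State sequence: q0 -p-> q4 -q-> q2 -p-> q2 -q-> q5 -q-> q3 -q-> q5 -p-> q3 -q-> q5 -p-> q3
First repeat at step 3: q2 was already visited.

So i = 2, j = 3, giving x = w[0:2] = pq, y = w[2:3] = p, z = w[3:9] = qqqpqp.
Check: |xy| = 3 ≤ 6 and |y| = 1 ≥ 1. Reading y takes D from q2 back to q2, so every xyⁱz is accepted.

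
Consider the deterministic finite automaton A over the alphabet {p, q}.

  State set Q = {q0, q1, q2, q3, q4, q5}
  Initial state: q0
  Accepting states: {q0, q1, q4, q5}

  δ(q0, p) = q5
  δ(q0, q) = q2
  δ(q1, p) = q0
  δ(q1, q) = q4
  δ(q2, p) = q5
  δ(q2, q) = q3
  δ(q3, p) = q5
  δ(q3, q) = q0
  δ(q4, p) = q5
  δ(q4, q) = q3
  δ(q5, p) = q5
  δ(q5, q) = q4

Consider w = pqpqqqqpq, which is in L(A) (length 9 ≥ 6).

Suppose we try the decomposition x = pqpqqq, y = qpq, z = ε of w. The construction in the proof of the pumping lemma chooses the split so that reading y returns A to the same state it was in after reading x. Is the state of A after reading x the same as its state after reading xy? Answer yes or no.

State sequence: q0 -p-> q5 -q-> q4 -p-> q5 -q-> q4 -q-> q3 -q-> q0 -q-> q2 -p-> q5 -q-> q4

After x (step 6): q0. After xy (step 9): q4.
They differ (q0 ≠ q4), so y is not a cycle from the state after x; this split is not the one the pumping-lemma construction produces, and pumping y need not keep the string in L(A).

no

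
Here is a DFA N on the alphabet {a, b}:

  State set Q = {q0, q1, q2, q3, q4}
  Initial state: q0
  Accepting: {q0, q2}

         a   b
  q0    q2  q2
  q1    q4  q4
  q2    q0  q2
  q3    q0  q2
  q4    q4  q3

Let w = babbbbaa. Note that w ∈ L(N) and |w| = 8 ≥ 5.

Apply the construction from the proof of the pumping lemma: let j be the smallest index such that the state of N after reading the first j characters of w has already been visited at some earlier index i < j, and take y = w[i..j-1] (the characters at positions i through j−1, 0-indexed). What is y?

ba

State sequence: q0 -b-> q2 -a-> q0 -b-> q2 -b-> q2 -b-> q2 -b-> q2 -a-> q0 -a-> q2
First repeat at step 2: q0 was already visited.

So i = 0, j = 2, giving x = w[0:0] = ε, y = w[0:2] = ba, z = w[2:8] = bbbbaa.
Check: |xy| = 2 ≤ 5 and |y| = 2 ≥ 1. Reading y takes N from q0 back to q0, so every xyⁱz is accepted.
Pumping length from the standard proof: p = 5 (the number of states). The repeated state found above gives |xy| = j ≤ 5 and |y| = j − i ≥ 1.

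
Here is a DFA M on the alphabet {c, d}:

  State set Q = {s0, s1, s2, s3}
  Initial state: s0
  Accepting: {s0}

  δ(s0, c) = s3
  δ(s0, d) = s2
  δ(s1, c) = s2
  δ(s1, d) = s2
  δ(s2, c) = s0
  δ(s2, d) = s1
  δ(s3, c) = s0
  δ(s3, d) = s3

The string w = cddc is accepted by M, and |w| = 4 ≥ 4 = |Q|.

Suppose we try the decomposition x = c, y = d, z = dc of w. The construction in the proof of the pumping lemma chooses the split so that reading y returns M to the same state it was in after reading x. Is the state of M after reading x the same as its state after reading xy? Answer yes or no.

yes

State sequence: s0 -c-> s3 -d-> s3

After x (step 1): s3. After xy (step 2): s3.
They match, so y = d drives M around a cycle from s3 back to itself; pumping y any number of times keeps M in s3 before reading z, and xyⁱz ∈ L(M) for every i ≥ 0.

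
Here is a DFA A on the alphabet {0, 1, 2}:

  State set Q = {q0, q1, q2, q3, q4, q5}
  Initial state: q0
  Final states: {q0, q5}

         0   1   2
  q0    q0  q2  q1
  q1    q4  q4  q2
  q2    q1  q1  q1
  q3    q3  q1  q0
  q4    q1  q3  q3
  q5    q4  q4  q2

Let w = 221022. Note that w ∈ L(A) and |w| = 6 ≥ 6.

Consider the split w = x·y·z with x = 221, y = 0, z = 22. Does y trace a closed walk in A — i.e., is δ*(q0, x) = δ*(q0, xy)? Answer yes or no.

no

Run of A on the first 4 characters of w = 2 2 1 0:
  step 0: q0  (start)
  step 1: q1  (read 2: q0→q1)
  step 2: q2  (read 2: q1→q2)
  step 3: q1  (read 1: q2→q1)
  step 4: q4  (read 0: q1→q4)

After x (step 3): q1. After xy (step 4): q4.
They differ (q1 ≠ q4), so y is not a cycle from the state after x; this split is not the one the pumping-lemma construction produces, and pumping y need not keep the string in L(A).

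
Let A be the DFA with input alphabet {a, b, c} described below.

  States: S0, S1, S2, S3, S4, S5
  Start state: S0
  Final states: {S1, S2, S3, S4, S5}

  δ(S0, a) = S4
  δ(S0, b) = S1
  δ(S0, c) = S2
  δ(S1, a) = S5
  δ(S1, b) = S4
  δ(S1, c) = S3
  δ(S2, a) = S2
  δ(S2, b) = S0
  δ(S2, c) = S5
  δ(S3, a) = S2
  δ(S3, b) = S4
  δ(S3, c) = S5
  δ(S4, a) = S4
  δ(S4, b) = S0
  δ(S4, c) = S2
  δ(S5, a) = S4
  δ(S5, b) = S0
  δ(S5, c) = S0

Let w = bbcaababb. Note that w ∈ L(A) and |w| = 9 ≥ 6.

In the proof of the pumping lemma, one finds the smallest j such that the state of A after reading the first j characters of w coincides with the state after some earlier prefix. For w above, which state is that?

State sequence: S0 -b-> S1 -b-> S4 -c-> S2 -a-> S2 -a-> S2 -b-> S0 -a-> S4 -b-> S0 -b-> S1
First repeat at step 4: S2 was already visited.

The earliest repeat is at step j = 4: A is in S2, which it already visited at step i = 3.

S2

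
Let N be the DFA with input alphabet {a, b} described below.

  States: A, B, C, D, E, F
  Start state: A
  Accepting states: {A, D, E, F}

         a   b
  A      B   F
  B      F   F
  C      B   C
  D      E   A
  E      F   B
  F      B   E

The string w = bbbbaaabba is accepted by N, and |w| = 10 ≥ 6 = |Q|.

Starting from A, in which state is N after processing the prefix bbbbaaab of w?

F

State sequence: A -b-> F -b-> E -b-> B -b-> F -a-> B -a-> F -a-> B -b-> F

After reading 8 characters, N is in state F.
(This kind of state-tracing is the core of the pumping-lemma construction: with 6 states, pigeonhole forces a repeat within the first 6 steps.)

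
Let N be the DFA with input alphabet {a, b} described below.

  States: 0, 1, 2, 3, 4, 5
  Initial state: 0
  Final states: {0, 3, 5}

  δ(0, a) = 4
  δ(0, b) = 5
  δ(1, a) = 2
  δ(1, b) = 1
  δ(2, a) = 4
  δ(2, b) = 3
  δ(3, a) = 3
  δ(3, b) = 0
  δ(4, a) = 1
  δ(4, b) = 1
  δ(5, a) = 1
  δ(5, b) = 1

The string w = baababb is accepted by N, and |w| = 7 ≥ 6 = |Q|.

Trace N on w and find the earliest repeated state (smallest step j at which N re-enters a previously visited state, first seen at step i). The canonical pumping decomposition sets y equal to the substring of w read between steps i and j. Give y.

Run of N on w = b a a b a b b:
  step 0: 0  (start)
  step 1: 5  (read b: 0→5)
  step 2: 1  (read a: 5→1)
  step 3: 2  (read a: 1→2)
  step 4: 3  (read b: 2→3)
  step 5: 3  (read a: 3→3)   ← first repeat (3 seen earlier)
  step 6: 0  (read b: 3→0)
  step 7: 5  (read b: 0→5)

So i = 4, j = 5, giving x = w[0:4] = baab, y = w[4:5] = a, z = w[5:7] = bb.
Check: |xy| = 5 ≤ 6 and |y| = 1 ≥ 1. Reading y takes N from 3 back to 3, so every xyⁱz is accepted.

a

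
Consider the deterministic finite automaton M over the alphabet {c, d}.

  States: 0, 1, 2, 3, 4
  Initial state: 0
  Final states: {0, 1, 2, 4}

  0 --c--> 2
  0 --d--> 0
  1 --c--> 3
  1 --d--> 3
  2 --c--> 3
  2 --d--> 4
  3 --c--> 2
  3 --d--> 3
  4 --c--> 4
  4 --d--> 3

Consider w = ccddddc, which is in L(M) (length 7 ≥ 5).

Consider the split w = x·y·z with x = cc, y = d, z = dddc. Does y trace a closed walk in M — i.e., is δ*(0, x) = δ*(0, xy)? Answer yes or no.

Run of M on the first 3 characters of w = c c d:
  step 0: 0  (start)
  step 1: 2  (read c: 0→2)
  step 2: 3  (read c: 2→3)
  step 3: 3  (read d: 3→3)

After x (step 2): 3. After xy (step 3): 3.
They match, so y = d drives M around a cycle from 3 back to itself; pumping y any number of times keeps M in 3 before reading z, and xyⁱz ∈ L(M) for every i ≥ 0.

yes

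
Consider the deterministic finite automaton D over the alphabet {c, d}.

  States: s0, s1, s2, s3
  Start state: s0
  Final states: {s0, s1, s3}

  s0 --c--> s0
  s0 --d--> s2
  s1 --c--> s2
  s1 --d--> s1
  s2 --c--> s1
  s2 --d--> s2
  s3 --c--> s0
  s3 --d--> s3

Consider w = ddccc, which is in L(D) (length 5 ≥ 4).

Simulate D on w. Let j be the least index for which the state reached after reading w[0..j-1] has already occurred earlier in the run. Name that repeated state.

s2

Run of D on w = d d c c c:
  step 0: s0  (start)
  step 1: s2  (read d: s0→s2)
  step 2: s2  (read d: s2→s2)   ← first repeat (s2 seen earlier)
  step 3: s1  (read c: s2→s1)
  step 4: s2  (read c: s1→s2)
  step 5: s1  (read c: s2→s1)

The earliest repeat is at step j = 2: D is in s2, which it already visited at step i = 1.
With |Q| = 4, pigeonhole forces a state repeat no later than step 4; the substring read between the first and second visits to that state can be pumped.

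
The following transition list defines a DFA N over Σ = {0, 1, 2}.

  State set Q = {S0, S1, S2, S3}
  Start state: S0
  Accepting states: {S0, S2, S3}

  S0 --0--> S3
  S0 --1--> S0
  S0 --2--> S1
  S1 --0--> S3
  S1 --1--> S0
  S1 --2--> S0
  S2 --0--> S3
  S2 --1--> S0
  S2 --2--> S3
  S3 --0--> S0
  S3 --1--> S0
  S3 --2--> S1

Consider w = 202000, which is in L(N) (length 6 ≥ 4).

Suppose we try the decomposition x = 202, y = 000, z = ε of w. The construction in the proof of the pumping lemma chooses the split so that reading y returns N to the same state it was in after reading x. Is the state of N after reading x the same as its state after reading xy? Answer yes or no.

Run of N on the first 6 characters of w = 2 0 2 0 0 0:
  step 0: S0  (start)
  step 1: S1  (read 2: S0→S1)
  step 2: S3  (read 0: S1→S3)
  step 3: S1  (read 2: S3→S1)
  step 4: S3  (read 0: S1→S3)
  step 5: S0  (read 0: S3→S0)
  step 6: S3  (read 0: S0→S3)

After x (step 3): S1. After xy (step 6): S3.
They differ (S1 ≠ S3), so y is not a cycle from the state after x; this split is not the one the pumping-lemma construction produces, and pumping y need not keep the string in L(N).

no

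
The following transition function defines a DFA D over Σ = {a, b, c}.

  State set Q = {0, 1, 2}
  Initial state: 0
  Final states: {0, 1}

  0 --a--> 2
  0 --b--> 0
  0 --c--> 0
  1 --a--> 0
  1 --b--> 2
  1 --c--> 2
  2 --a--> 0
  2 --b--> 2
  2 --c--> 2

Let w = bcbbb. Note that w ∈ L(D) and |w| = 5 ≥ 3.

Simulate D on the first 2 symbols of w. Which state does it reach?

0

State sequence: 0 -b-> 0 -c-> 0

After reading 2 characters, D is in state 0.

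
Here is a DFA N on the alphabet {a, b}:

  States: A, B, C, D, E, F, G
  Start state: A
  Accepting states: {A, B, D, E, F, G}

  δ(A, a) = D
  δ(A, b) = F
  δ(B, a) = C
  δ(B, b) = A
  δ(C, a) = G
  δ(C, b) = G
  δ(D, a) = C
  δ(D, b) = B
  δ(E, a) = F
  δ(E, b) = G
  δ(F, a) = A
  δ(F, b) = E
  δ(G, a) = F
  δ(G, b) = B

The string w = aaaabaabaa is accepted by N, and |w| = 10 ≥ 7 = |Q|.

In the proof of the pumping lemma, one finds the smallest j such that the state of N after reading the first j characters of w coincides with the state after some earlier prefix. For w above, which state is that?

Run of N on w = a a a a b a a b a a:
  step 0: A  (start)
  step 1: D  (read a: A→D)
  step 2: C  (read a: D→C)
  step 3: G  (read a: C→G)
  step 4: F  (read a: G→F)
  step 5: E  (read b: F→E)
  step 6: F  (read a: E→F)   ← first repeat (F seen earlier)
  step 7: A  (read a: F→A)
  step 8: F  (read b: A→F)
  step 9: A  (read a: F→A)
  step 10: D  (read a: A→D)

The earliest repeat is at step j = 6: N is in F, which it already visited at step i = 4.
The DFA has 7 states, so the proof of the pumping lemma guarantees a repeated state among the first 7+1 visited; the segment between the two visits is the pumpable y.

F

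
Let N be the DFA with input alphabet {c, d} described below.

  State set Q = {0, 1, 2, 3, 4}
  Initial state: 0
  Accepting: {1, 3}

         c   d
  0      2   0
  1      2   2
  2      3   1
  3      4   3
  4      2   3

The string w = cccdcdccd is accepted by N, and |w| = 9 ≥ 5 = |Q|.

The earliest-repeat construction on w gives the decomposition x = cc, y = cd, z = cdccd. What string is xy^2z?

cccdcdcdccd

xy^2z = cc·cd·cd·cdccd = cccdcdcdccd.
Reading y = cd takes N from 3 back to 3, so after x·y·y the machine is still in 3, and z then leads to the accepting state 1. Hence cccdcdcdccd ∈ L(N).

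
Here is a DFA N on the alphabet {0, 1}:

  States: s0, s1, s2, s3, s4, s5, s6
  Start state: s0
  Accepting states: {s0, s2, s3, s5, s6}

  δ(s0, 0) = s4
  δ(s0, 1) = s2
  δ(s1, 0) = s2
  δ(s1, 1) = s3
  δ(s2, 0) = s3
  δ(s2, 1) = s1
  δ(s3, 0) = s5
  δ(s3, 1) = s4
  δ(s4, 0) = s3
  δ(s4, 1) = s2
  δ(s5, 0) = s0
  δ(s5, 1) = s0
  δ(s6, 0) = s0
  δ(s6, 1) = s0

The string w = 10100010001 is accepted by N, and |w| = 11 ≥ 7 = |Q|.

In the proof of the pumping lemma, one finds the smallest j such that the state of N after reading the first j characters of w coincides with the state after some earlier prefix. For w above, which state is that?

s3

State sequence: s0 -1-> s2 -0-> s3 -1-> s4 -0-> s3 -0-> s5 -0-> s0 -1-> s2 -0-> s3 -0-> s5 -0-> s0 -1-> s2
First repeat at step 4: s3 was already visited.

The earliest repeat is at step j = 4: N is in s3, which it already visited at step i = 2.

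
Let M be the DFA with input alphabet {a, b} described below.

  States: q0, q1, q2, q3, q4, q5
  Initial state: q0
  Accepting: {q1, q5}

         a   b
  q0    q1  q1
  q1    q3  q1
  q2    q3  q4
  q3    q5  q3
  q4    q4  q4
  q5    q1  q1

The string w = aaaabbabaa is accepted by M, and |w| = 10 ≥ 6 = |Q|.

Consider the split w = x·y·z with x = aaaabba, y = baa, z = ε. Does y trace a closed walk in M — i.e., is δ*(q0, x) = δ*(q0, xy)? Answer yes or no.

no

Run of M on the first 10 characters of w = a a a a b b a b a a:
  step 0: q0  (start)
  step 1: q1  (read a: q0→q1)
  step 2: q3  (read a: q1→q3)
  step 3: q5  (read a: q3→q5)
  step 4: q1  (read a: q5→q1)
  step 5: q1  (read b: q1→q1)
  step 6: q1  (read b: q1→q1)
  step 7: q3  (read a: q1→q3)
  step 8: q3  (read b: q3→q3)
  step 9: q5  (read a: q3→q5)
  step 10: q1  (read a: q5→q1)

After x (step 7): q3. After xy (step 10): q1.
They differ (q3 ≠ q1), so y is not a cycle from the state after x; this split is not the one the pumping-lemma construction produces, and pumping y need not keep the string in L(M).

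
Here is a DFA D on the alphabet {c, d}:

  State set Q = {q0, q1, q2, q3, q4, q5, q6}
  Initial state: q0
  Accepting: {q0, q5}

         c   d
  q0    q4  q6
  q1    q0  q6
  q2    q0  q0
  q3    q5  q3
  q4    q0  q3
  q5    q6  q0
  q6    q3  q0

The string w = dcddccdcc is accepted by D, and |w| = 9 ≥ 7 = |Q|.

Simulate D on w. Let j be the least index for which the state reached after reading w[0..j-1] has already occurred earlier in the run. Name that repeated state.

State sequence: q0 -d-> q6 -c-> q3 -d-> q3 -d-> q3 -c-> q5 -c-> q6 -d-> q0 -c-> q4 -c-> q0
First repeat at step 3: q3 was already visited.

The earliest repeat is at step j = 3: D is in q3, which it already visited at step i = 2.

q3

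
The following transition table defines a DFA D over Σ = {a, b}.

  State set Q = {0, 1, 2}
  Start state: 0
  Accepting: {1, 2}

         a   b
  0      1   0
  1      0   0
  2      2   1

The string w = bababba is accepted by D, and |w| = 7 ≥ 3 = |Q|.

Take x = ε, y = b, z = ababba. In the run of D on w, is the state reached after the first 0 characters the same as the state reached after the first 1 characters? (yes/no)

Run of D on the first 1 characters of w = b:
  step 0: 0  (start)
  step 1: 0  (read b: 0→0)

After x (step 0): 0. After xy (step 1): 0.
They match, so y = b drives D around a cycle from 0 back to itself; pumping y any number of times keeps D in 0 before reading z, and xyⁱz ∈ L(D) for every i ≥ 0.

yes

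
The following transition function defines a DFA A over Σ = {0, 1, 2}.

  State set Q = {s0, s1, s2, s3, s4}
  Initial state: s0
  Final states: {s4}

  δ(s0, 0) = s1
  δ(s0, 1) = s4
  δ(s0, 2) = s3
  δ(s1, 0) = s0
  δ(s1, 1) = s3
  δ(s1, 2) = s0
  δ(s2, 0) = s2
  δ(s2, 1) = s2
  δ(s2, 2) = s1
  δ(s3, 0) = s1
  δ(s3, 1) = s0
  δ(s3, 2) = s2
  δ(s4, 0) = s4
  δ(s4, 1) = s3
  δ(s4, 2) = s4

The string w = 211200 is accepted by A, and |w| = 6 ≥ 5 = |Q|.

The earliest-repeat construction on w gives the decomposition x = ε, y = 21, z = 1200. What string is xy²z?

xy^2z = ε·21·21·1200 = 21211200.
Reading y = 21 takes A from s0 back to s0, so after x·y·y the machine is still in s0, and z then leads to the accepting state s4. Hence 21211200 ∈ L(A).

21211200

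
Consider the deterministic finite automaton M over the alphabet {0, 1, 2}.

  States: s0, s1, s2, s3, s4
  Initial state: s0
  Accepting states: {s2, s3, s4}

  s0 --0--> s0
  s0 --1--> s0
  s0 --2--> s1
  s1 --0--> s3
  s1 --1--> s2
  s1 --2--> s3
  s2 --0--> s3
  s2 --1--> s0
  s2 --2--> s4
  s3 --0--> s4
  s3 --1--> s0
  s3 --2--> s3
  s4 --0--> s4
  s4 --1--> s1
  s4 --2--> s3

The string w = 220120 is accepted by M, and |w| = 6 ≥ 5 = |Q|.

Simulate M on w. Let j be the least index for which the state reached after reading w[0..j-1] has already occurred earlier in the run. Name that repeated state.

State sequence: s0 -2-> s1 -2-> s3 -0-> s4 -1-> s1 -2-> s3 -0-> s4
First repeat at step 4: s1 was already visited.

The earliest repeat is at step j = 4: M is in s1, which it already visited at step i = 1.
Pumping length from the standard proof: p = 5 (the number of states). The repeated state found above gives |xy| = j ≤ 5 and |y| = j − i ≥ 1.

s1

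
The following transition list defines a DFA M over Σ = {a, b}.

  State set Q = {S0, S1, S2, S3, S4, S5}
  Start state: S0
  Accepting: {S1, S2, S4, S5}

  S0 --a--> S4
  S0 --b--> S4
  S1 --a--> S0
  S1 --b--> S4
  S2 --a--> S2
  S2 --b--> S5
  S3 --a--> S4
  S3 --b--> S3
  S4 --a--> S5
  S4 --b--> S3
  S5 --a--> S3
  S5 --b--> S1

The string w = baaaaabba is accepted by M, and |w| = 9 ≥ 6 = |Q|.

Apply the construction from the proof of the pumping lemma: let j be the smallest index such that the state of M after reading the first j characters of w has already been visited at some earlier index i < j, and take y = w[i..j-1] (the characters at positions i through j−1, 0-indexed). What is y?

Run of M on w = b a a a a a b b a:
  step 0: S0  (start)
  step 1: S4  (read b: S0→S4)
  step 2: S5  (read a: S4→S5)
  step 3: S3  (read a: S5→S3)
  step 4: S4  (read a: S3→S4)   ← first repeat (S4 seen earlier)
  step 5: S5  (read a: S4→S5)
  step 6: S3  (read a: S5→S3)
  step 7: S3  (read b: S3→S3)
  step 8: S3  (read b: S3→S3)
  step 9: S4  (read a: S3→S4)

So i = 1, j = 4, giving x = w[0:1] = b, y = w[1:4] = aaa, z = w[4:9] = aabba.
Check: |xy| = 4 ≤ 6 and |y| = 3 ≥ 1. Reading y takes M from S4 back to S4, so every xyⁱz is accepted.

aaa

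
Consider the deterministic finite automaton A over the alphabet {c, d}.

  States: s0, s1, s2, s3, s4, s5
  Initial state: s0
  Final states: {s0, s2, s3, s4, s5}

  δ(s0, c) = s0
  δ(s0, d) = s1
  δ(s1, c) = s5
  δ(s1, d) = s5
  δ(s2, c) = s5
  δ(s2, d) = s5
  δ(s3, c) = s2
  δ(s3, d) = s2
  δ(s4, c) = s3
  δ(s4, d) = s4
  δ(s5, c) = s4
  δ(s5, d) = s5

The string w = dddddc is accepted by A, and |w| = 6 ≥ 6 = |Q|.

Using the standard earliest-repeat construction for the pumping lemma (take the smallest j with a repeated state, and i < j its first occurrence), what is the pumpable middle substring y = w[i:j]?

State sequence: s0 -d-> s1 -d-> s5 -d-> s5 -d-> s5 -d-> s5 -c-> s4
First repeat at step 3: s5 was already visited.

So i = 2, j = 3, giving x = w[0:2] = dd, y = w[2:3] = d, z = w[3:6] = ddc.
Check: |xy| = 3 ≤ 6 and |y| = 1 ≥ 1. Reading y takes A from s5 back to s5, so every xyⁱz is accepted.

d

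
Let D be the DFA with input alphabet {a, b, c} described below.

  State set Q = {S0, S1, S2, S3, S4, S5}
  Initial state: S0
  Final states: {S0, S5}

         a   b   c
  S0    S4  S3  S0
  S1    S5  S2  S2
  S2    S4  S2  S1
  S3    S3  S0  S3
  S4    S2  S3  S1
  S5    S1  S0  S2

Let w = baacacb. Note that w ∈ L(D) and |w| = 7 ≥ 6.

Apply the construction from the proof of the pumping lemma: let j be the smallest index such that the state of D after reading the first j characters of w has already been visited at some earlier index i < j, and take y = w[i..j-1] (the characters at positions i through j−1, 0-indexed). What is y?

a

State sequence: S0 -b-> S3 -a-> S3 -a-> S3 -c-> S3 -a-> S3 -c-> S3 -b-> S0
First repeat at step 2: S3 was already visited.

So i = 1, j = 2, giving x = w[0:1] = b, y = w[1:2] = a, z = w[2:7] = acacb.
Check: |xy| = 2 ≤ 6 and |y| = 1 ≥ 1. Reading y takes D from S3 back to S3, so every xyⁱz is accepted.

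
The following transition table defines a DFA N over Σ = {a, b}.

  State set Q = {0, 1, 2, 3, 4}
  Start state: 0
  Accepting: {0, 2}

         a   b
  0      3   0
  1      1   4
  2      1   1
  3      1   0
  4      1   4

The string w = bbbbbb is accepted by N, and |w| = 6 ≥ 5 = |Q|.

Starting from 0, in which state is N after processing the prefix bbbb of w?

0

State sequence: 0 -b-> 0 -b-> 0 -b-> 0 -b-> 0

After reading 4 characters, N is in state 0.
(This kind of state-tracing is the core of the pumping-lemma construction: with 5 states, pigeonhole forces a repeat within the first 5 steps.)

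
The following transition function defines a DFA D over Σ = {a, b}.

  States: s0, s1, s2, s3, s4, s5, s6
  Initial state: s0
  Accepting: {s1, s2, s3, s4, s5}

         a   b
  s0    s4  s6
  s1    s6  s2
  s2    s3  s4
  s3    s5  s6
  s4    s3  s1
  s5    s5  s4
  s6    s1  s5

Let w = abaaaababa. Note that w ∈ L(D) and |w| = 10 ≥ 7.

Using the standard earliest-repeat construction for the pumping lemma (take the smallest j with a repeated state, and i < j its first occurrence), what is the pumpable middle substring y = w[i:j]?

Run of D on w = a b a a a a b a b a:
  step 0: s0  (start)
  step 1: s4  (read a: s0→s4)
  step 2: s1  (read b: s4→s1)
  step 3: s6  (read a: s1→s6)
  step 4: s1  (read a: s6→s1)   ← first repeat (s1 seen earlier)
  step 5: s6  (read a: s1→s6)
  step 6: s1  (read a: s6→s1)
  step 7: s2  (read b: s1→s2)
  step 8: s3  (read a: s2→s3)
  step 9: s6  (read b: s3→s6)
  step 10: s1  (read a: s6→s1)

So i = 2, j = 4, giving x = w[0:2] = ab, y = w[2:4] = aa, z = w[4:10] = aababa.
Check: |xy| = 4 ≤ 7 and |y| = 2 ≥ 1. Reading y takes D from s1 back to s1, so every xyⁱz is accepted.
With |Q| = 7, pigeonhole forces a state repeat no later than step 7; the substring read between the first and second visits to that state can be pumped.

aa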